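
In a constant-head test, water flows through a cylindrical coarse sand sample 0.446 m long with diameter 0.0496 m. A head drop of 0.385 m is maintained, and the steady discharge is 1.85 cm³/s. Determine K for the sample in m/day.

Cross-sectional area A = π·(d/2)² = π × (0.0496/2)² = 0.001932 m².
Convert discharge: 1.85 cm³/s = 1.850e-06 m³/s.
Darcy's law rearranged: K = Q·L / (A·Δh) = 1.850e-06 × 0.446 / (0.001932 × 0.385) = 0.001109 m/s = 95.83 m/day.

95.8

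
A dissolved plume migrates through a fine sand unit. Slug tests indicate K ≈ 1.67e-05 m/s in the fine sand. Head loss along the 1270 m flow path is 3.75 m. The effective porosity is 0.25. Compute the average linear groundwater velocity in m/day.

Convert K: 1.67e-05 m/s × 86400 = 1.443 m/day.
Hydraulic gradient i = Δh / L = 3.75 / 1270 = 0.002953.
Darcy flux q = K · i = 1.443 × 0.002953 = 0.004260 m/day.
Seepage velocity v = q / n_e = 0.004260 / 0.25 = 0.01704 m/day.

0.0170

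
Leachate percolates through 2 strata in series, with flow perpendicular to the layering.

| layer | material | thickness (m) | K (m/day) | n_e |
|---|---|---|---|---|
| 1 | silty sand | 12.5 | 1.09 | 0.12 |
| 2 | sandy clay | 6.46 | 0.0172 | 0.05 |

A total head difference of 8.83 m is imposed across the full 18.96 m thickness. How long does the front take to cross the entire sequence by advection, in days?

With flow normal to the layers, continuity requires the same specific discharge q through every layer.
Σ(b_i/K_i) = 12.5/1.09 + 6.46/0.0172 = 387.0 d.
q = Δh / Σ(b_i/K_i) = 8.83 / 387.0 = 0.02281 m/day.
In each layer the seepage velocity is v_i = q/n_i, so the layer transit time is t_i = b_i·n_i / q:
  layer 1 (silty sand): t_1 = 12.5 × 0.12 / 0.02281 = 65.75 d
  layer 2 (sandy clay): t_2 = 6.46 × 0.05 / 0.02281 = 14.16 d
Total t = Σ t_i = 79.91 days.

79.9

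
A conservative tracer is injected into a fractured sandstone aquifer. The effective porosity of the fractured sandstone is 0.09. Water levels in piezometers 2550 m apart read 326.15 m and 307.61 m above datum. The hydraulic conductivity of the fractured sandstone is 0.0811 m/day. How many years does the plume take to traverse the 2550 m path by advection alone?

Hydraulic gradient i = (326.15 − 307.61) / 2550 = 18.54 / 2550 = 0.007271.
Darcy flux q = K · i = 0.08110 × 0.007271 = 0.0005896 m/day.
Seepage velocity v = q / n_e = 0.0005896 / 0.09 = 0.006552 m/day.
Travel time t = L / v = 2550 / 0.006552 = 3.892e+05 days = 1066 years.

1070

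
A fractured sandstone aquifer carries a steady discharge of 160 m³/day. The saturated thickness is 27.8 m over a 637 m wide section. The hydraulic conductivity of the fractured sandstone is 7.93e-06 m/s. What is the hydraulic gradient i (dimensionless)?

Convert K: 7.93e-06 m/s × 86400 = 0.6852 m/day.
Cross-sectional area A = 637 × 27.8 = 17709 m².
From Q = K·A·i, i = Q / (K·A) = 160 / (0.6852 × 17709) = 0.01319.

0.0132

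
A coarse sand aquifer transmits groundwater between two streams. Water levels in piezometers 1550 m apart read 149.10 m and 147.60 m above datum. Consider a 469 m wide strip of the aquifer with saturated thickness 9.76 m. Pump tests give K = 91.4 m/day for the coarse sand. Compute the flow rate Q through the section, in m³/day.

405

Cross-sectional area A = 469 × 9.76 = 4577 m².
Hydraulic gradient i = (149.10 − 147.60) / 1550 = 1.5 / 1550 = 0.0009677.
Darcy's law: Q = K · A · i = 91.40 × 4577 × 0.0009677 = 404.9 m³/day.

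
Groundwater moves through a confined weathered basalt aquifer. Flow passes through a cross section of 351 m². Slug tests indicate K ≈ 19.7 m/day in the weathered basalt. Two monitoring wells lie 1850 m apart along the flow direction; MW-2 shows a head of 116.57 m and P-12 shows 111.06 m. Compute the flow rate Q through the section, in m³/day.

20.6

Hydraulic gradient i = (116.57 − 111.06) / 1850 = 5.51 / 1850 = 0.002978.
Darcy's law: Q = K · A · i = 19.70 × 351.0 × 0.002978 = 20.59 m³/day.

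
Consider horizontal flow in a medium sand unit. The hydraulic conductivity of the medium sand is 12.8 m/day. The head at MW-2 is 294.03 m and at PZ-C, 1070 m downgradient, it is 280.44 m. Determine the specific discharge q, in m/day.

Hydraulic gradient i = (294.03 − 280.44) / 1070 = 13.59 / 1070 = 0.01270.
Specific discharge q = K · i = 12.80 × 0.01270 = 0.1626 m/day.

0.163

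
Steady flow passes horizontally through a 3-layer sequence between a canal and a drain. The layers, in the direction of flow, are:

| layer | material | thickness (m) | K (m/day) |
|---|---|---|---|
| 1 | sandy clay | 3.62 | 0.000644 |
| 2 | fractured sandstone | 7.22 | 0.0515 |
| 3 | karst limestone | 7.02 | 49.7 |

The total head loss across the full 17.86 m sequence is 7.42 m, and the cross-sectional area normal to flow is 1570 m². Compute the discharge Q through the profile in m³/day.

2.02

Flow is perpendicular to layering, so the layers act in series and the equivalent K is the thickness-weighted harmonic mean.
Total thickness L = 3.62 + 7.22 + 7.02 = 17.86 m.
Σ(b_i/K_i) = 3.62/0.000644 + 7.22/0.0515 + 7.02/49.7 = 5761 d.
K_eq = L / Σ(b_i/K_i) = 17.86 / 5761 = 0.003100 m/day.
Q = K_eq · A · (Δh/L) = 0.003100 × 1570 × (7.42/17.86) = 2.022 m³/day.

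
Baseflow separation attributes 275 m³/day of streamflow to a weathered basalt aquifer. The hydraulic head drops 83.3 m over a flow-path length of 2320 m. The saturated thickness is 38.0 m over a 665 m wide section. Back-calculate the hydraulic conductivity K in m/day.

Cross-sectional area A = 665 × 38.0 = 25270 m².
Hydraulic gradient i = Δh / L = 83.3 / 2320 = 0.03591.
From Q = K·A·i, K = Q / (A·i) = 275 / (25270 × 0.03591) = 0.3031 m/day.

0.303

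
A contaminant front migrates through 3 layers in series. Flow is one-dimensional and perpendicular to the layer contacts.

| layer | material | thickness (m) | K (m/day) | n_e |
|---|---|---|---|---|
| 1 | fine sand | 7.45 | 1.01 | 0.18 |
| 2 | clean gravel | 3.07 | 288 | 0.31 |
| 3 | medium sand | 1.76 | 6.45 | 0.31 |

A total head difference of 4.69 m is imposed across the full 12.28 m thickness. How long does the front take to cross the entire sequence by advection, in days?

With flow normal to the layers, continuity requires the same specific discharge q through every layer.
Σ(b_i/K_i) = 7.45/1.01 + 3.07/288 + 1.76/6.45 = 7.660 d.
q = Δh / Σ(b_i/K_i) = 4.69 / 7.660 = 0.6123 m/day.
In each layer the seepage velocity is v_i = q/n_i, so the layer transit time is t_i = b_i·n_i / q:
  layer 1 (fine sand): t_1 = 7.45 × 0.18 / 0.6123 = 2.190 d
  layer 2 (clean gravel): t_2 = 3.07 × 0.31 / 0.6123 = 1.554 d
  layer 3 (medium sand): t_3 = 1.76 × 0.31 / 0.6123 = 0.8911 d
Total t = Σ t_i = 4.636 days.

4.64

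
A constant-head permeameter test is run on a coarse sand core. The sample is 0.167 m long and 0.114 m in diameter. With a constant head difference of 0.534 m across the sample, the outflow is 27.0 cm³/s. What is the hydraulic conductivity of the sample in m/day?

Cross-sectional area A = π·(d/2)² = π × (0.114/2)² = 0.01021 m².
Convert discharge: 27.0 cm³/s = 2.700e-05 m³/s.
Darcy's law rearranged: K = Q·L / (A·Δh) = 2.700e-05 × 0.167 / (0.01021 × 0.534) = 0.0008273 m/s = 71.47 m/day.

71.5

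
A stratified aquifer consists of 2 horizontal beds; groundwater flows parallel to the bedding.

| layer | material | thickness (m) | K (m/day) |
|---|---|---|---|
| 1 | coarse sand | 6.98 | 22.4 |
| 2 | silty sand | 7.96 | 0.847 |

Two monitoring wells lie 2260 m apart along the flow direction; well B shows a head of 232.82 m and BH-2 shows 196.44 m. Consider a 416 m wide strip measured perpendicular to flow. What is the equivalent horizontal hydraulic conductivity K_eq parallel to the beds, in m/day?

10.9

Flow is parallel to layering, so each bed carries its own Darcy discharge and the transmissivities add.
Σ(K_i·b_i) = 22.4×6.98 + 0.847×7.96 = 163.1 m²/day.
Total thickness b = 14.94 m, so K_eq = Σ(K_i·b_i)/b = 10.92 m/day.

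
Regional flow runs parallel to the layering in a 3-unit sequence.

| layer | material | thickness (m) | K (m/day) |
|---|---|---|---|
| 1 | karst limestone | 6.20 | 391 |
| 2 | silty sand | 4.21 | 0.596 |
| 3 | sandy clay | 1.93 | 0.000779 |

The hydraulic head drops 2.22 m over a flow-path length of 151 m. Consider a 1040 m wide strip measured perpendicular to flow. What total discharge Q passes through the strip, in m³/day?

37100

Flow is parallel to layering, so each bed carries its own Darcy discharge and the transmissivities add.
Σ(K_i·b_i) = 391×6.20 + 0.596×4.21 + 0.000779×1.93 = 2427 m²/day.
Hydraulic gradient i = Δh / L = 2.22 / 151 = 0.01470.
Q = Σ(K_i·b_i) · W · i = 2427 × 1040 × 0.01470 = 37105 m³/day.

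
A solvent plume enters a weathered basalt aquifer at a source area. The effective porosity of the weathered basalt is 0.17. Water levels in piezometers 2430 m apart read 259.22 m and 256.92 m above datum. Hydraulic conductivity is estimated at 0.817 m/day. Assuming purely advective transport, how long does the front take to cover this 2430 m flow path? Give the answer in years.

Hydraulic gradient i = (259.22 − 256.92) / 2430 = 2.3 / 2430 = 0.0009465.
Darcy flux q = K · i = 0.8170 × 0.0009465 = 0.0007733 m/day.
Seepage velocity v = q / n_e = 0.0007733 / 0.17 = 0.004549 m/day.
Travel time t = L / v = 2430 / 0.004549 = 5.342e+05 days = 1463 years.

1460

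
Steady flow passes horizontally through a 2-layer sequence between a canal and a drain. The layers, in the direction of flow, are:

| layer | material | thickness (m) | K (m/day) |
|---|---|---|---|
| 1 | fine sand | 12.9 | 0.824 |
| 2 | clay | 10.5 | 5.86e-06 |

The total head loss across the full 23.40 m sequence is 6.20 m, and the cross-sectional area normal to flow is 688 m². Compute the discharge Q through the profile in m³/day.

0.00238

Flow is perpendicular to layering, so the layers act in series and the equivalent K is the thickness-weighted harmonic mean.
Total thickness L = 12.9 + 10.5 = 23.40 m.
Σ(b_i/K_i) = 12.9/0.824 + 10.5/5.86e-06 = 1.792e+06 d.
K_eq = L / Σ(b_i/K_i) = 23.40 / 1.792e+06 = 1.306e-05 m/day.
Q = K_eq · A · (Δh/L) = 1.306e-05 × 688 × (6.20/23.40) = 0.002381 m³/day.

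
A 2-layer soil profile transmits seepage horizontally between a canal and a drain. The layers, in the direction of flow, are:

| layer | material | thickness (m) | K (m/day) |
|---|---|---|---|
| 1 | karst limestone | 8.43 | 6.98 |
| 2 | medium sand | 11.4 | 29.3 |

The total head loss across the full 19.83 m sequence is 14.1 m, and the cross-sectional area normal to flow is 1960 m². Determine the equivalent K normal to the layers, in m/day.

Flow is perpendicular to layering, so the layers act in series and the equivalent K is the thickness-weighted harmonic mean.
Total thickness L = 8.43 + 11.4 = 19.83 m.
Σ(b_i/K_i) = 8.43/6.98 + 11.4/29.3 = 1.597 d.
K_eq = L / Σ(b_i/K_i) = 19.83 / 1.597 = 12.42 m/day.

12.4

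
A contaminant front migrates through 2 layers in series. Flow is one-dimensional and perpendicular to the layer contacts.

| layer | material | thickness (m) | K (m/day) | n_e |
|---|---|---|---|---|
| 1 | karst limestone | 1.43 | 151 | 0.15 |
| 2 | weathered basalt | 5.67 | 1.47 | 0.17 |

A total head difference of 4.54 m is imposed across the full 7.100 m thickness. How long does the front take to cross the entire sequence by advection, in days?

1.00

With flow normal to the layers, continuity requires the same specific discharge q through every layer.
Σ(b_i/K_i) = 1.43/151 + 5.67/1.47 = 3.867 d.
q = Δh / Σ(b_i/K_i) = 4.54 / 3.867 = 1.174 m/day.
In each layer the seepage velocity is v_i = q/n_i, so the layer transit time is t_i = b_i·n_i / q:
  layer 1 (karst limestone): t_1 = 1.43 × 0.15 / 1.174 = 0.1827 d
  layer 2 (weathered basalt): t_2 = 5.67 × 0.17 / 1.174 = 0.8209 d
Total t = Σ t_i = 1.004 days.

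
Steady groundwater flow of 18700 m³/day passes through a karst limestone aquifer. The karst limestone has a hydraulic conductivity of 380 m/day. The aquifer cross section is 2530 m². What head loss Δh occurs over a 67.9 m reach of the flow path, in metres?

1.32

From Q = K·A·i, i = Q / (K·A) = 18700 / (380.0 × 2530) = 0.01945.
Head loss Δh = i · L = 0.01945 × 67.9 = 1.321 m.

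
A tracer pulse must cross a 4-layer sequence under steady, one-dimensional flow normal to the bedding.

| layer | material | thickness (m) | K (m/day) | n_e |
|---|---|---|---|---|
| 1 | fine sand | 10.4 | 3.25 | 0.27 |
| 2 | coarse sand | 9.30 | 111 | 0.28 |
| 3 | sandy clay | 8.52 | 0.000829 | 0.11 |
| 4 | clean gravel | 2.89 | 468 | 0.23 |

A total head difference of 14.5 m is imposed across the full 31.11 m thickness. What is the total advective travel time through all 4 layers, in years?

With flow normal to the layers, continuity requires the same specific discharge q through every layer.
Σ(b_i/K_i) = 10.4/3.25 + 9.30/111 + 8.52/0.000829 + 2.89/468 = 10281 d.
q = Δh / Σ(b_i/K_i) = 14.5 / 10281 = 0.001410 m/day.
In each layer the seepage velocity is v_i = q/n_i, so the layer transit time is t_i = b_i·n_i / q:
  layer 1 (fine sand): t_1 = 10.4 × 0.27 / 0.001410 = 1991 d
  layer 2 (coarse sand): t_2 = 9.30 × 0.28 / 0.001410 = 1846 d
  layer 3 (sandy clay): t_3 = 8.52 × 0.11 / 0.001410 = 664.5 d
  layer 4 (clean gravel): t_4 = 2.89 × 0.23 / 0.001410 = 471.3 d
Total t = Σ t_i = 4973 days = 13.62 years.

13.6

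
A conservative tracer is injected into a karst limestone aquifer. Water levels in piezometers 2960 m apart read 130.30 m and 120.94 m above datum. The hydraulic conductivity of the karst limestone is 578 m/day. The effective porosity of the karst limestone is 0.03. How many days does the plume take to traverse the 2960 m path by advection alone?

48.6

Hydraulic gradient i = (130.30 − 120.94) / 2960 = 9.36 / 2960 = 0.003162.
Darcy flux q = K · i = 578.0 × 0.003162 = 1.828 m/day.
Seepage velocity v = q / n_e = 1.828 / 0.03 = 60.92 m/day.
Travel time t = L / v = 2960 / 60.92 = 48.58 days.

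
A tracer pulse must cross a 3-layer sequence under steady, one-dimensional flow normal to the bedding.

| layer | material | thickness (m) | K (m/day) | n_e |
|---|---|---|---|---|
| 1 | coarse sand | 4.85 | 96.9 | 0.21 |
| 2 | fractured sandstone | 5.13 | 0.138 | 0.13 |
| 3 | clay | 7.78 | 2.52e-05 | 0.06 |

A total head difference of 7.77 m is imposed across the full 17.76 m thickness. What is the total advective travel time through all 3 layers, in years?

With flow normal to the layers, continuity requires the same specific discharge q through every layer.
Σ(b_i/K_i) = 4.85/96.9 + 5.13/0.138 + 7.78/2.52e-05 = 3.088e+05 d.
q = Δh / Σ(b_i/K_i) = 7.77 / 3.088e+05 = 2.516e-05 m/day.
In each layer the seepage velocity is v_i = q/n_i, so the layer transit time is t_i = b_i·n_i / q:
  layer 1 (coarse sand): t_1 = 4.85 × 0.21 / 2.516e-05 = 40474 d
  layer 2 (fractured sandstone): t_2 = 5.13 × 0.13 / 2.516e-05 = 26502 d
  layer 3 (clay): t_3 = 7.78 × 0.06 / 2.516e-05 = 18550 d
Total t = Σ t_i = 85525 days = 234.2 years.

234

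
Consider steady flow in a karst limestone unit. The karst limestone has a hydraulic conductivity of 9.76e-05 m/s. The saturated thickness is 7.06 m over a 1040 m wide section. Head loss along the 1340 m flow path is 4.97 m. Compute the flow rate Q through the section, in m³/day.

Convert K: 9.76e-05 m/s × 86400 = 8.433 m/day.
Cross-sectional area A = 1040 × 7.06 = 7342 m².
Hydraulic gradient i = Δh / L = 4.97 / 1340 = 0.003709.
Darcy's law: Q = K · A · i = 8.433 × 7342 × 0.003709 = 229.6 m³/day.

230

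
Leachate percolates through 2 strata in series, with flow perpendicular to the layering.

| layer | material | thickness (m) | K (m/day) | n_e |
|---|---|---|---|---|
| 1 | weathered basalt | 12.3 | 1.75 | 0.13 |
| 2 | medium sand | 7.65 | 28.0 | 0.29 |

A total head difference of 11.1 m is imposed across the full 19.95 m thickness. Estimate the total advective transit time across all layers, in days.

With flow normal to the layers, continuity requires the same specific discharge q through every layer.
Σ(b_i/K_i) = 12.3/1.75 + 7.65/28.0 = 7.302 d.
q = Δh / Σ(b_i/K_i) = 11.1 / 7.302 = 1.520 m/day.
In each layer the seepage velocity is v_i = q/n_i, so the layer transit time is t_i = b_i·n_i / q:
  layer 1 (weathered basalt): t_1 = 12.3 × 0.13 / 1.520 = 1.052 d
  layer 2 (medium sand): t_2 = 7.65 × 0.29 / 1.520 = 1.459 d
Total t = Σ t_i = 2.511 days.

2.51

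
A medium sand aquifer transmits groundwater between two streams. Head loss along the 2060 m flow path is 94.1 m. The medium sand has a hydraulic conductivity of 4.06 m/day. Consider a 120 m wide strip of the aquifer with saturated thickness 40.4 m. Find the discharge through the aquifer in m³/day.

Cross-sectional area A = 120 × 40.4 = 4848 m².
Hydraulic gradient i = Δh / L = 94.1 / 2060 = 0.04568.
Darcy's law: Q = K · A · i = 4.060 × 4848 × 0.04568 = 899.1 m³/day.

899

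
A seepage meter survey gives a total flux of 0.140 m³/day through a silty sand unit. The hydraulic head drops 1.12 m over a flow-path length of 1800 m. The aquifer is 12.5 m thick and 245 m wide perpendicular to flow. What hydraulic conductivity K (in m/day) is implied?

Cross-sectional area A = 245 × 12.5 = 3062 m².
Hydraulic gradient i = Δh / L = 1.12 / 1800 = 0.0006222.
From Q = K·A·i, K = Q / (A·i) = 0.140 / (3062 × 0.0006222) = 0.07347 m/day.

0.0735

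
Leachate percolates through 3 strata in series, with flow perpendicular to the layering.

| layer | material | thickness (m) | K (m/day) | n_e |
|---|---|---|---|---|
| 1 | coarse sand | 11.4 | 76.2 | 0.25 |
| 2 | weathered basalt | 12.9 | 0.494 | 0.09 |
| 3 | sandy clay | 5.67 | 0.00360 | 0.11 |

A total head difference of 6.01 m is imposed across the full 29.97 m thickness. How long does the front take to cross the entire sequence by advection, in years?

With flow normal to the layers, continuity requires the same specific discharge q through every layer.
Σ(b_i/K_i) = 11.4/76.2 + 12.9/0.494 + 5.67/0.00360 = 1601 d.
q = Δh / Σ(b_i/K_i) = 6.01 / 1601 = 0.003753 m/day.
In each layer the seepage velocity is v_i = q/n_i, so the layer transit time is t_i = b_i·n_i / q:
  layer 1 (coarse sand): t_1 = 11.4 × 0.25 / 0.003753 = 759.3 d
  layer 2 (weathered basalt): t_2 = 12.9 × 0.09 / 0.003753 = 309.3 d
  layer 3 (sandy clay): t_3 = 5.67 × 0.11 / 0.003753 = 166.2 d
Total t = Σ t_i = 1235 days = 3.381 years.

3.38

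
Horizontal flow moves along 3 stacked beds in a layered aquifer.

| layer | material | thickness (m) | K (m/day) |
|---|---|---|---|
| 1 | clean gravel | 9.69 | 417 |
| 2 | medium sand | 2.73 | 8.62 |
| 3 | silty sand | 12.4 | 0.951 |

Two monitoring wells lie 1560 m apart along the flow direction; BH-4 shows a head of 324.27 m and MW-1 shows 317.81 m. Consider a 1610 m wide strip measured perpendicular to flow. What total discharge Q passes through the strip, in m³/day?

Flow is parallel to layering, so each bed carries its own Darcy discharge and the transmissivities add.
Σ(K_i·b_i) = 417×9.69 + 8.62×2.73 + 0.951×12.4 = 4076 m²/day.
Hydraulic gradient i = (324.27 − 317.81) / 1560 = 6.46 / 1560 = 0.004141.
Q = Σ(K_i·b_i) · W · i = 4076 × 1610 × 0.004141 = 27175 m³/day.

27200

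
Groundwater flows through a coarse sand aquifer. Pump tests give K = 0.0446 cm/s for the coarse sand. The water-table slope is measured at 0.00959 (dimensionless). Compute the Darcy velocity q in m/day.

Convert K: 0.0446 cm/s × 864 = 38.53 m/day.
Hydraulic gradient i = 0.00959.
Specific discharge q = K · i = 38.53 × 0.009590 = 0.3695 m/day.

0.370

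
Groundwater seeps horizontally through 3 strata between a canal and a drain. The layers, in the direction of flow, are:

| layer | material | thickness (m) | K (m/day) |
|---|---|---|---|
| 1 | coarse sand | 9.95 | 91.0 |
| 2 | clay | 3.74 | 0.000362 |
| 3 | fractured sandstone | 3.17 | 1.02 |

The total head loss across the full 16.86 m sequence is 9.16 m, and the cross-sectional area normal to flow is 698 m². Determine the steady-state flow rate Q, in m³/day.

Flow is perpendicular to layering, so the layers act in series and the equivalent K is the thickness-weighted harmonic mean.
Total thickness L = 9.95 + 3.74 + 3.17 = 16.86 m.
Σ(b_i/K_i) = 9.95/91.0 + 3.74/0.000362 + 3.17/1.02 = 10335 d.
K_eq = L / Σ(b_i/K_i) = 16.86 / 10335 = 0.001631 m/day.
Q = K_eq · A · (Δh/L) = 0.001631 × 698 × (9.16/16.86) = 0.6187 m³/day.

0.619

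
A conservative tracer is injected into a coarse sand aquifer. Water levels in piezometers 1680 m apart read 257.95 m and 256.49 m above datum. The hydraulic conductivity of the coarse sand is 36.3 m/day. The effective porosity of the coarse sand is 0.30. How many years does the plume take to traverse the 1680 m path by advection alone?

43.7

Hydraulic gradient i = (257.95 − 256.49) / 1680 = 1.46 / 1680 = 0.0008690.
Darcy flux q = K · i = 36.30 × 0.0008690 = 0.03155 m/day.
Seepage velocity v = q / n_e = 0.03155 / 0.30 = 0.1052 m/day.
Travel time t = L / v = 1680 / 0.1052 = 15976 days = 43.74 years.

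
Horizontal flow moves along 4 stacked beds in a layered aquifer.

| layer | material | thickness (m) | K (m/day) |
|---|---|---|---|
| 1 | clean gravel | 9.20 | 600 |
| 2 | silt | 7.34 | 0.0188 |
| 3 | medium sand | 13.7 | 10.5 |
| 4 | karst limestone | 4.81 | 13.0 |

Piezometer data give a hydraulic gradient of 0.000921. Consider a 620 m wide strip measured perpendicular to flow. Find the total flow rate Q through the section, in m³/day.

3270

Flow is parallel to layering, so each bed carries its own Darcy discharge and the transmissivities add.
Σ(K_i·b_i) = 600×9.20 + 0.0188×7.34 + 10.5×13.7 + 13.0×4.81 = 5727 m²/day.
Hydraulic gradient i = 0.000921.
Q = Σ(K_i·b_i) · W · i = 5727 × 620 × 0.0009210 = 3270 m³/day.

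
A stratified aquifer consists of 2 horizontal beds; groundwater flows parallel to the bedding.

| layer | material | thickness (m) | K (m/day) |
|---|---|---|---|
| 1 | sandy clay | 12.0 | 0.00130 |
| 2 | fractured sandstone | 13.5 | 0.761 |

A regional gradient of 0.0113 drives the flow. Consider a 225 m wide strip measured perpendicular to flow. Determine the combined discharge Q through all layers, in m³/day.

26.2

Flow is parallel to layering, so each bed carries its own Darcy discharge and the transmissivities add.
Σ(K_i·b_i) = 0.00130×12.0 + 0.761×13.5 = 10.29 m²/day.
Hydraulic gradient i = 0.0113.
Q = Σ(K_i·b_i) · W · i = 10.29 × 225 × 0.01130 = 26.16 m³/day.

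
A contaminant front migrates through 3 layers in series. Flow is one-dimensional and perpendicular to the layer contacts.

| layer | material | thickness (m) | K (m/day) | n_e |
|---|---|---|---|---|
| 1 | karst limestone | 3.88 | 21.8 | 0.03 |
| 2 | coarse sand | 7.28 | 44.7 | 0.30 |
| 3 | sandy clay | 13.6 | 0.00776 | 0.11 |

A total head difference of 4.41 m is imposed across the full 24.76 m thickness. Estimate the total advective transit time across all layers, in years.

With flow normal to the layers, continuity requires the same specific discharge q through every layer.
Σ(b_i/K_i) = 3.88/21.8 + 7.28/44.7 + 13.6/0.00776 = 1753 d.
q = Δh / Σ(b_i/K_i) = 4.41 / 1753 = 0.002516 m/day.
In each layer the seepage velocity is v_i = q/n_i, so the layer transit time is t_i = b_i·n_i / q:
  layer 1 (karst limestone): t_1 = 3.88 × 0.03 / 0.002516 = 46.27 d
  layer 2 (coarse sand): t_2 = 7.28 × 0.30 / 0.002516 = 868.1 d
  layer 3 (sandy clay): t_3 = 13.6 × 0.11 / 0.002516 = 594.6 d
Total t = Σ t_i = 1509 days = 4.131 years.

4.13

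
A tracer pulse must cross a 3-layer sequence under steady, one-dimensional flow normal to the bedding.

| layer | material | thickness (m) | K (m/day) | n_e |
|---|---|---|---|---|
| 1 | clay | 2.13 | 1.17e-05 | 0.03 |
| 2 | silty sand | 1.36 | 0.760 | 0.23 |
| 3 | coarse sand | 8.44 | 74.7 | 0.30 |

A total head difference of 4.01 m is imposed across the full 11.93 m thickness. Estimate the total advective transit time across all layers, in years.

With flow normal to the layers, continuity requires the same specific discharge q through every layer.
Σ(b_i/K_i) = 2.13/1.17e-05 + 1.36/0.760 + 8.44/74.7 = 1.821e+05 d.
q = Δh / Σ(b_i/K_i) = 4.01 / 1.821e+05 = 2.203e-05 m/day.
In each layer the seepage velocity is v_i = q/n_i, so the layer transit time is t_i = b_i·n_i / q:
  layer 1 (clay): t_1 = 2.13 × 0.03 / 2.203e-05 = 2901 d
  layer 2 (silty sand): t_2 = 1.36 × 0.23 / 2.203e-05 = 14201 d
  layer 3 (coarse sand): t_3 = 8.44 × 0.30 / 2.203e-05 = 1.150e+05 d
Total t = Σ t_i = 1.321e+05 days = 361.5 years.

362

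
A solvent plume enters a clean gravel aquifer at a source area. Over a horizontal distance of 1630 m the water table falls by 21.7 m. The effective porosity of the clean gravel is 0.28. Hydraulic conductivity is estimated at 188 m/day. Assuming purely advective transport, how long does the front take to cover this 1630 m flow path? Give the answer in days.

Hydraulic gradient i = Δh / L = 21.7 / 1630 = 0.01331.
Darcy flux q = K · i = 188.0 × 0.01331 = 2.503 m/day.
Seepage velocity v = q / n_e = 2.503 / 0.28 = 8.939 m/day.
Travel time t = L / v = 1630 / 8.939 = 182.4 days.

182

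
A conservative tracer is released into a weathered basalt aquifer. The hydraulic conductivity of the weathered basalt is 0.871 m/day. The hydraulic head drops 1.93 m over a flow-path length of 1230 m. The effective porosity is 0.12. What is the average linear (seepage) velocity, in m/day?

0.0114

Hydraulic gradient i = Δh / L = 1.93 / 1230 = 0.001569.
Darcy flux q = K · i = 0.8710 × 0.001569 = 0.001367 m/day.
Seepage velocity v = q / n_e = 0.001367 / 0.12 = 0.01139 m/day.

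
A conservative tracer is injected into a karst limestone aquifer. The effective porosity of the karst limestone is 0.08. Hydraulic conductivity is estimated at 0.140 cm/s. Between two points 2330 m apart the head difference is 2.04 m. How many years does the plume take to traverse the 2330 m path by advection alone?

Convert K: 0.140 cm/s × 864 = 121.0 m/day.
Hydraulic gradient i = Δh / L = 2.04 / 2330 = 0.0008755.
Darcy flux q = K · i = 121.0 × 0.0008755 = 0.1059 m/day.
Seepage velocity v = q / n_e = 0.1059 / 0.08 = 1.324 m/day.
Travel time t = L / v = 2330 / 1.324 = 1760 days = 4.819 years.

4.82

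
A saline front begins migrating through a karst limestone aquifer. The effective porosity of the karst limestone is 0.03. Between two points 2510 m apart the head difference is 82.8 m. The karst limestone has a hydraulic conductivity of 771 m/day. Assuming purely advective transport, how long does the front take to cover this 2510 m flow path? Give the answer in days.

2.96

Hydraulic gradient i = Δh / L = 82.8 / 2510 = 0.03299.
Darcy flux q = K · i = 771.0 × 0.03299 = 25.43 m/day.
Seepage velocity v = q / n_e = 25.43 / 0.03 = 847.8 m/day.
Travel time t = L / v = 2510 / 847.8 = 2.961 days.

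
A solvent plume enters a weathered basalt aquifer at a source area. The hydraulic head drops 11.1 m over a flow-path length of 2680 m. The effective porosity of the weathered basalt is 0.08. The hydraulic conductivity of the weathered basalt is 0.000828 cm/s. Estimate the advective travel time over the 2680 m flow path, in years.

198

Convert K: 0.000828 cm/s × 864 = 0.7154 m/day.
Hydraulic gradient i = Δh / L = 11.1 / 2680 = 0.004142.
Darcy flux q = K · i = 0.7154 × 0.004142 = 0.002963 m/day.
Seepage velocity v = q / n_e = 0.002963 / 0.08 = 0.03704 m/day.
Travel time t = L / v = 2680 / 0.03704 = 72359 days = 198.1 years.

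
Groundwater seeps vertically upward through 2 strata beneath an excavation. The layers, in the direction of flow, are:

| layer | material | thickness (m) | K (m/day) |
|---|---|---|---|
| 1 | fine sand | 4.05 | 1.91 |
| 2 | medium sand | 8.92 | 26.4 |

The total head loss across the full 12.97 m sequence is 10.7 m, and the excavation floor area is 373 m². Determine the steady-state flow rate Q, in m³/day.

1620

Flow is perpendicular to layering, so the layers act in series and the equivalent K is the thickness-weighted harmonic mean.
Total thickness L = 4.05 + 8.92 = 12.97 m.
Σ(b_i/K_i) = 4.05/1.91 + 8.92/26.4 = 2.458 d.
K_eq = L / Σ(b_i/K_i) = 12.97 / 2.458 = 5.276 m/day.
Q = K_eq · A · (Δh/L) = 5.276 × 373 × (10.7/12.97) = 1624 m³/day.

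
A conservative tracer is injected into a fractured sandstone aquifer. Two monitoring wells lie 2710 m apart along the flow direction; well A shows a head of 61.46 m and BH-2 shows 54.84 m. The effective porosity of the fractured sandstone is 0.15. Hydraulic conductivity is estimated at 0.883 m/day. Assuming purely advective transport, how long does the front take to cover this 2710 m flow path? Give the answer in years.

516

Hydraulic gradient i = (61.46 − 54.84) / 2710 = 6.62 / 2710 = 0.002443.
Darcy flux q = K · i = 0.8830 × 0.002443 = 0.002157 m/day.
Seepage velocity v = q / n_e = 0.002157 / 0.15 = 0.01438 m/day.
Travel time t = L / v = 2710 / 0.01438 = 1.885e+05 days = 516.0 years.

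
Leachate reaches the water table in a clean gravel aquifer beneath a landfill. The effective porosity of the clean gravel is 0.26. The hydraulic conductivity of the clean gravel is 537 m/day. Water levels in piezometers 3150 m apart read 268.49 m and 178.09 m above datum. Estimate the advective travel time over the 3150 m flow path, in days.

53.1

Hydraulic gradient i = (268.49 − 178.09) / 3150 = 90.4 / 3150 = 0.02870.
Darcy flux q = K · i = 537.0 × 0.02870 = 15.41 m/day.
Seepage velocity v = q / n_e = 15.41 / 0.26 = 59.27 m/day.
Travel time t = L / v = 3150 / 59.27 = 53.14 days.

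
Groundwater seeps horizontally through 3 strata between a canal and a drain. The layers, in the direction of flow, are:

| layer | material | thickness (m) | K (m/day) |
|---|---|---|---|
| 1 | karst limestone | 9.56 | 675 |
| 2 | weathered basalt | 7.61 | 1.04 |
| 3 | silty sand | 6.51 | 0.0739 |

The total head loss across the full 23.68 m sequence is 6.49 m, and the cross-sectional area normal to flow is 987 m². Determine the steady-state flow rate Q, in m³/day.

Flow is perpendicular to layering, so the layers act in series and the equivalent K is the thickness-weighted harmonic mean.
Total thickness L = 9.56 + 7.61 + 6.51 = 23.68 m.
Σ(b_i/K_i) = 9.56/675 + 7.61/1.04 + 6.51/0.0739 = 95.42 d.
K_eq = L / Σ(b_i/K_i) = 23.68 / 95.42 = 0.2482 m/day.
Q = K_eq · A · (Δh/L) = 0.2482 × 987 × (6.49/23.68) = 67.13 m³/day.

67.1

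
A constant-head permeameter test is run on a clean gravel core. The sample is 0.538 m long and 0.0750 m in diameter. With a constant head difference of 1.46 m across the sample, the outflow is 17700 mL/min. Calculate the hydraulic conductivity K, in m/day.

2130

Cross-sectional area A = π·(d/2)² = π × (0.0750/2)² = 0.004418 m².
Convert discharge: 17700 mL/min = 0.0002950 m³/s.
Darcy's law rearranged: K = Q·L / (A·Δh) = 0.0002950 × 0.538 / (0.004418 × 1.46) = 0.02461 m/s = 2126 m/day.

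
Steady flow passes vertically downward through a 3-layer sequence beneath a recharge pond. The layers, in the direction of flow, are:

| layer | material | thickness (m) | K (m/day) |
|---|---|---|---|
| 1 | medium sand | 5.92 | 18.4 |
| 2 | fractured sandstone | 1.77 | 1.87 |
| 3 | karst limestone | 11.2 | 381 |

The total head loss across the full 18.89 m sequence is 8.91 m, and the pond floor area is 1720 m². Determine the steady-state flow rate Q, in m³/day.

Flow is perpendicular to layering, so the layers act in series and the equivalent K is the thickness-weighted harmonic mean.
Total thickness L = 5.92 + 1.77 + 11.2 = 18.89 m.
Σ(b_i/K_i) = 5.92/18.4 + 1.77/1.87 + 11.2/381 = 1.298 d.
K_eq = L / Σ(b_i/K_i) = 18.89 / 1.298 = 14.56 m/day.
Q = K_eq · A · (Δh/L) = 14.56 × 1720 × (8.91/18.89) = 11810 m³/day.

11800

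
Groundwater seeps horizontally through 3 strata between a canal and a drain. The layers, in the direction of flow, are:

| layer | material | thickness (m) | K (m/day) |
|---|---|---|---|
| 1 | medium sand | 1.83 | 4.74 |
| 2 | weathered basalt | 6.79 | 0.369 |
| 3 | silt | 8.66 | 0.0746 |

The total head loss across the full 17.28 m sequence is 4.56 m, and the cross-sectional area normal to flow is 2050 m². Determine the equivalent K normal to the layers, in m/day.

Flow is perpendicular to layering, so the layers act in series and the equivalent K is the thickness-weighted harmonic mean.
Total thickness L = 1.83 + 6.79 + 8.66 = 17.28 m.
Σ(b_i/K_i) = 1.83/4.74 + 6.79/0.369 + 8.66/0.0746 = 134.9 d.
K_eq = L / Σ(b_i/K_i) = 17.28 / 134.9 = 0.1281 m/day.

0.128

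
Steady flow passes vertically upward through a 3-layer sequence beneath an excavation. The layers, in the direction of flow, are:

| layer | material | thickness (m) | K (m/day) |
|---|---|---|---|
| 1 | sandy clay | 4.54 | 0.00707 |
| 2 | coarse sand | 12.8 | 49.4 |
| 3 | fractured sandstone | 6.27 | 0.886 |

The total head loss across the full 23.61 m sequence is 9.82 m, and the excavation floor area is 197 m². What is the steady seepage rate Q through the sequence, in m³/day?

2.98

Flow is perpendicular to layering, so the layers act in series and the equivalent K is the thickness-weighted harmonic mean.
Total thickness L = 4.54 + 12.8 + 6.27 = 23.61 m.
Σ(b_i/K_i) = 4.54/0.00707 + 12.8/49.4 + 6.27/0.886 = 649.5 d.
K_eq = L / Σ(b_i/K_i) = 23.61 / 649.5 = 0.03635 m/day.
Q = K_eq · A · (Δh/L) = 0.03635 × 197 × (9.82/23.61) = 2.979 m³/day.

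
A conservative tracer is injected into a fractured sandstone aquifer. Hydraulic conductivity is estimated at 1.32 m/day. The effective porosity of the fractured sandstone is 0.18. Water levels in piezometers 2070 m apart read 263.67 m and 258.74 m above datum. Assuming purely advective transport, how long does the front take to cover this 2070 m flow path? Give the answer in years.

324

Hydraulic gradient i = (263.67 − 258.74) / 2070 = 4.93 / 2070 = 0.002382.
Darcy flux q = K · i = 1.320 × 0.002382 = 0.003144 m/day.
Seepage velocity v = q / n_e = 0.003144 / 0.18 = 0.01747 m/day.
Travel time t = L / v = 2070 / 0.01747 = 1.185e+05 days = 324.5 years.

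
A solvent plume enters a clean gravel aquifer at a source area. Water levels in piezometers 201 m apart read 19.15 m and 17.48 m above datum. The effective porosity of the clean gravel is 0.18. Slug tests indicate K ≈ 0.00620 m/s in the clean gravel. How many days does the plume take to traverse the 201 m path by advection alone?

Convert K: 0.00620 m/s × 86400 = 535.7 m/day.
Hydraulic gradient i = (19.15 − 17.48) / 201 = 1.67 / 201 = 0.008308.
Darcy flux q = K · i = 535.7 × 0.008308 = 4.451 m/day.
Seepage velocity v = q / n_e = 4.451 / 0.18 = 24.73 m/day.
Travel time t = L / v = 201 / 24.73 = 8.129 days.

8.13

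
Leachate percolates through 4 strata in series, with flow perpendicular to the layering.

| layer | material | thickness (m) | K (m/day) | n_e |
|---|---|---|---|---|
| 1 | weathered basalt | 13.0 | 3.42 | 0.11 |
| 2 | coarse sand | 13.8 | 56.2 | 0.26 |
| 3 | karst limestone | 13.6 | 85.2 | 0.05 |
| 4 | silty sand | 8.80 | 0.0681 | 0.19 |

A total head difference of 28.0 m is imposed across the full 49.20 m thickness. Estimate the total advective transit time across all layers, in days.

With flow normal to the layers, continuity requires the same specific discharge q through every layer.
Σ(b_i/K_i) = 13.0/3.42 + 13.8/56.2 + 13.6/85.2 + 8.80/0.0681 = 133.4 d.
q = Δh / Σ(b_i/K_i) = 28.0 / 133.4 = 0.2099 m/day.
In each layer the seepage velocity is v_i = q/n_i, so the layer transit time is t_i = b_i·n_i / q:
  layer 1 (weathered basalt): t_1 = 13.0 × 0.11 / 0.2099 = 6.814 d
  layer 2 (coarse sand): t_2 = 13.8 × 0.26 / 0.2099 = 17.10 d
  layer 3 (karst limestone): t_3 = 13.6 × 0.05 / 0.2099 = 3.240 d
  layer 4 (silty sand): t_4 = 8.80 × 0.19 / 0.2099 = 7.968 d
Total t = Σ t_i = 35.12 days.

35.1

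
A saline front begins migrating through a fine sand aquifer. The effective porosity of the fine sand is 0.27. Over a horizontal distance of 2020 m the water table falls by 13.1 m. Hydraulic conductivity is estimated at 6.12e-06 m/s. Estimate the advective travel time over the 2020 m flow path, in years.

435

Convert K: 6.12e-06 m/s × 86400 = 0.5288 m/day.
Hydraulic gradient i = Δh / L = 13.1 / 2020 = 0.006485.
Darcy flux q = K · i = 0.5288 × 0.006485 = 0.003429 m/day.
Seepage velocity v = q / n_e = 0.003429 / 0.27 = 0.01270 m/day.
Travel time t = L / v = 2020 / 0.01270 = 1.590e+05 days = 435.5 years.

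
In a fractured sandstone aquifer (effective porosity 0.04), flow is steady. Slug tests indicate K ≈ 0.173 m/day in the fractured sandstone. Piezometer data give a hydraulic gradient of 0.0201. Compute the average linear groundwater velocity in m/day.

0.0869

Hydraulic gradient i = 0.0201.
Darcy flux q = K · i = 0.1730 × 0.02010 = 0.003477 m/day.
Seepage velocity v = q / n_e = 0.003477 / 0.04 = 0.08693 m/day.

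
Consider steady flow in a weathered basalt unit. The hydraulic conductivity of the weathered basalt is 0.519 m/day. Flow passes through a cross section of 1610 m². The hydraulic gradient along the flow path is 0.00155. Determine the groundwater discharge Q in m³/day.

1.30

Hydraulic gradient i = 0.00155.
Darcy's law: Q = K · A · i = 0.5190 × 1610 × 0.001550 = 1.295 m³/day.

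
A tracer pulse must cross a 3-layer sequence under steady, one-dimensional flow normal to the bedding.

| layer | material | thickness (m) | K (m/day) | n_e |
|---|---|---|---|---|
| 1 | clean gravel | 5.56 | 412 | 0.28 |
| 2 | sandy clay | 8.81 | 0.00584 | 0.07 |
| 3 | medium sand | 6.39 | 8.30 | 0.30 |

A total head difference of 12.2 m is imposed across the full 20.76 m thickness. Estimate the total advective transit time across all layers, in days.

506

With flow normal to the layers, continuity requires the same specific discharge q through every layer.
Σ(b_i/K_i) = 5.56/412 + 8.81/0.00584 + 6.39/8.30 = 1509 d.
q = Δh / Σ(b_i/K_i) = 12.2 / 1509 = 0.008083 m/day.
In each layer the seepage velocity is v_i = q/n_i, so the layer transit time is t_i = b_i·n_i / q:
  layer 1 (clean gravel): t_1 = 5.56 × 0.28 / 0.008083 = 192.6 d
  layer 2 (sandy clay): t_2 = 8.81 × 0.07 / 0.008083 = 76.30 d
  layer 3 (medium sand): t_3 = 6.39 × 0.30 / 0.008083 = 237.2 d
Total t = Σ t_i = 506.1 days.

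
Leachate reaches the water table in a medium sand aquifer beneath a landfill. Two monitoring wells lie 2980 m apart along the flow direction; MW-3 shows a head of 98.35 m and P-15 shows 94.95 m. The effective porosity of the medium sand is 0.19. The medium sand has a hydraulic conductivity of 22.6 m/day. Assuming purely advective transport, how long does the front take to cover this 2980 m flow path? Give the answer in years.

60.1

Hydraulic gradient i = (98.35 − 94.95) / 2980 = 3.4 / 2980 = 0.001141.
Darcy flux q = K · i = 22.60 × 0.001141 = 0.02579 m/day.
Seepage velocity v = q / n_e = 0.02579 / 0.19 = 0.1357 m/day.
Travel time t = L / v = 2980 / 0.1357 = 21958 days = 60.12 years.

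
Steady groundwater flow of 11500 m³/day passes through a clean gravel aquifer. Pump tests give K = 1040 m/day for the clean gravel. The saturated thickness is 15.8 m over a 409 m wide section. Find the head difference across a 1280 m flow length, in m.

2.19

Cross-sectional area A = 409 × 15.8 = 6462 m².
From Q = K·A·i, i = Q / (K·A) = 11500 / (1040 × 6462) = 0.001711.
Head loss Δh = i · L = 0.001711 × 1280 = 2.190 m.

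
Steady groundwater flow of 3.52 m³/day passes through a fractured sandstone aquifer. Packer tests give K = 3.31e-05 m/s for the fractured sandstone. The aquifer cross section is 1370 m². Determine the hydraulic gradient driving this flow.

0.000898

Convert K: 3.31e-05 m/s × 86400 = 2.860 m/day.
From Q = K·A·i, i = Q / (K·A) = 3.52 / (2.860 × 1370) = 0.0008984.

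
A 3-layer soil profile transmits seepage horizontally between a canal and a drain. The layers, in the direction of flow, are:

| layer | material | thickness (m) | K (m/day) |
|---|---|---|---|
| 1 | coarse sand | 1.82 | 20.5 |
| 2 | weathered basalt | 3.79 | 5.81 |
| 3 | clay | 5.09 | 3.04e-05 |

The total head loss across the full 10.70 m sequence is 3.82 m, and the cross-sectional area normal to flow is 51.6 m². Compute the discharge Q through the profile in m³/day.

Flow is perpendicular to layering, so the layers act in series and the equivalent K is the thickness-weighted harmonic mean.
Total thickness L = 1.82 + 3.79 + 5.09 = 10.70 m.
Σ(b_i/K_i) = 1.82/20.5 + 3.79/5.81 + 5.09/3.04e-05 = 1.674e+05 d.
K_eq = L / Σ(b_i/K_i) = 10.70 / 1.674e+05 = 6.391e-05 m/day.
Q = K_eq · A · (Δh/L) = 6.391e-05 × 51.6 × (3.82/10.70) = 0.001177 m³/day.

0.00118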